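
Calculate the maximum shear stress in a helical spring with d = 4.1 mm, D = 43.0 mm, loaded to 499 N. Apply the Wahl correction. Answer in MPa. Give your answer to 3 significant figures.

Spring index C = D/d = 43.0/4.1 = 10.4878
K_W = (4C−1)/(4C−4) + 0.615/C = 40.951/37.951 + 0.0586 = 1.1377
τ₀ = 8FD/(πd³) = 8·499·43.0/(π·4.1³) = 171656/216.52 = 792.79 MPa
τ_max = K·τ₀ = 1.1377 × 792.79 = 901.95 MPa

902 MPa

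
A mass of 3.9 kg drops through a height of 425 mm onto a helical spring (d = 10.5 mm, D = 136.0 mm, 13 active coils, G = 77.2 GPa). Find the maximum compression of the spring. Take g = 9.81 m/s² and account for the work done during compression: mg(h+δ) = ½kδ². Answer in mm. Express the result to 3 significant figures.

106 mm

k = Gd⁴/(8D³N_a) = (77.2×10³)(10.5⁴)/(8·136.0³·13) = 3.5869 N/mm
W = mg = 3.9 × 9.81 = 38.259 N
½kδ² − Wδ − Wh = 0 → δ = (W + √(W² + 2kWh))/k
δ = (38.259 + √(1463.8 + 116648))/3.5869 = (38.259 + 343.67)/3.5869 = 106.48 mm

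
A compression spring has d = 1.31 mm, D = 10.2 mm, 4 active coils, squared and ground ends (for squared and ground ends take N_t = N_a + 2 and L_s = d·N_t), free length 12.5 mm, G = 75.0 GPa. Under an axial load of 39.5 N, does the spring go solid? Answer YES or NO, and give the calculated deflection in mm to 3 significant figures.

YES, δ = 6.07 mm

k = Gd⁴/(8D³N_a) = (75.0×10³)(1.31⁴)/(8·10.2³·4) = 6.5042 N/mm
N_t = 6; L_s = 1.31·6 = 7.86 mm; δ_solid = L₀ − L_s = 12.5 − 7.86 = 4.64 mm
δ = F/k = 39.5/6.5042 = 6.073 mm
δ ≥ δ_solid → spring goes solid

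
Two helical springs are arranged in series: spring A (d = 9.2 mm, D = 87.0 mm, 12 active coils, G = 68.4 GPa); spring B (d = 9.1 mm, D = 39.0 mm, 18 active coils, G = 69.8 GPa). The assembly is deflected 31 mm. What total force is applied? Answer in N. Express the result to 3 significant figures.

k_A = Gd⁴/(8D³N_a) = (68.4×10³)(9.2⁴)/(8·87.0³·12) = 7.7514 N/mm
k_B = Gd⁴/(8D³N_a) = (69.8×10³)(9.1⁴)/(8·39.0³·18) = 56.036 N/mm
Series: 1/k_eq = 1/7.7514 + 1/56.036 = 0.14686; k_eq = 6.8094 N/mm
F = k_eq·δ = 6.8094·31 = 211.09 N

211 N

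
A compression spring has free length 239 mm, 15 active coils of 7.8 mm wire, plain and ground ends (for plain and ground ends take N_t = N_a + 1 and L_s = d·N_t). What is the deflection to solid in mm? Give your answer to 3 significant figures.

114 mm

N_t = 16; L_s = 7.8·16 = 124.8 mm
δ_solid = L₀ − L_s = 239 − 124.8 = 114.2 mm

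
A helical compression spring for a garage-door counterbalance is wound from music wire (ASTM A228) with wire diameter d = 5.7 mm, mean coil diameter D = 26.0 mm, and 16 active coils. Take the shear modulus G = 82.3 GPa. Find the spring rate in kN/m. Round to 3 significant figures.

38.6 kN/m

k = Gd⁴/(8D³N_a) = (82.3×10³ × 5.7⁴) / (8 × 26.0³ × 16)
  = 8.68759e+07 / 2.24973e+06 = 38.616 N/mm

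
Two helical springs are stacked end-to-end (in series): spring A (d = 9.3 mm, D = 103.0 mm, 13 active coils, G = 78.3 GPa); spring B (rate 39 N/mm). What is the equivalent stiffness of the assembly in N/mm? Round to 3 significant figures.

k_A = Gd⁴/(8D³N_a) = (78.3×10³)(9.3⁴)/(8·103.0³·13) = 5.154 N/mm
Series: 1/k_eq = 1/5.154 + 1/39 = 0.21966; k_eq = 4.5524 N/mm

4.55 N/mm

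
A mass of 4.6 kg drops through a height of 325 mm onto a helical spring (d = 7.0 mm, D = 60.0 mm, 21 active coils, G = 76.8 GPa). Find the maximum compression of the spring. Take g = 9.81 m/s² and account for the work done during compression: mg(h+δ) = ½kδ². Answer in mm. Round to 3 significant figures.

k = Gd⁴/(8D³N_a) = (76.8×10³)(7.0⁴)/(8·60.0³·21) = 5.0815 N/mm
W = mg = 4.6 × 9.81 = 45.126 N
½kδ² − Wδ − Wh = 0 → δ = (W + √(W² + 2kWh))/k
δ = (45.126 + √(2036.4 + 149050))/5.0815 = (45.126 + 388.7)/5.0815 = 85.373 mm

85.4 mm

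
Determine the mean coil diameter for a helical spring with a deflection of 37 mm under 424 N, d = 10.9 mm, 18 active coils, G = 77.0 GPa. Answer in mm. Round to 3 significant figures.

Required rate k = F/δ = 424/37 = 11.459 N/mm
D = (Gd⁴/(8N_a·k))^(1/3) = (77.0×10³·10.9⁴/(8·18·11.459))^(1/3)
  = (658673)^(1/3) = 87.0075 mm

87.0 mm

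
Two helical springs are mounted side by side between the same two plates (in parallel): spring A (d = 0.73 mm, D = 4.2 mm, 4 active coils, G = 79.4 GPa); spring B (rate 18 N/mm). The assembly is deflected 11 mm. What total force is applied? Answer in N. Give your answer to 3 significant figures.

k_A = Gd⁴/(8D³N_a) = (79.4×10³)(0.73⁴)/(8·4.2³·4) = 9.5107 N/mm
Parallel: k_eq = 9.5107 + 18 = 27.511 N/mm
F = k_eq·δ = 27.511·11 = 302.62 N

303 N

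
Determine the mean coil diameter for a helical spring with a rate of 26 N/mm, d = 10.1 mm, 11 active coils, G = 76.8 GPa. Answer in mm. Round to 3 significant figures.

D = (Gd⁴/(8N_a·k))^(1/3) = (76.8×10³·10.1⁴/(8·11·26))^(1/3)
  = (349294)^(1/3) = 70.4255 mm

70.4 mm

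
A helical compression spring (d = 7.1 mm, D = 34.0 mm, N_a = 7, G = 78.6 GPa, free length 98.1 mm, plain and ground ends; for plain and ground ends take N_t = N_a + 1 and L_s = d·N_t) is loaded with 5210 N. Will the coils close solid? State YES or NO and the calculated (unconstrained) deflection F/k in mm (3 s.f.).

k = Gd⁴/(8D³N_a) = (78.6×10³)(7.1⁴)/(8·34.0³·7) = 90.747 N/mm
N_t = 8; L_s = 7.1·8 = 56.8 mm; δ_solid = L₀ − L_s = 98.1 − 56.8 = 41.3 mm
δ = F/k = 5210/90.747 = 57.413 mm
δ ≥ δ_solid → spring goes solid

YES, δ = 57.4 mm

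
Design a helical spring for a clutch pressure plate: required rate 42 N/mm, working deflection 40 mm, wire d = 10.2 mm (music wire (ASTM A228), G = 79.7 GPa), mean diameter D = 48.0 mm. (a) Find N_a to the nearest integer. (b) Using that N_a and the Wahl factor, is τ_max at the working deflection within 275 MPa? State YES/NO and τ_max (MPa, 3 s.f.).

(a) 23 coils; (b) YES, τ_max = 260 MPa

N_a = Gd⁴/(8D³k) = (79.7×10³)(10.2⁴)/(8·48.0³·42) = 23.22 → N_a = 23
Actual rate k = Gd⁴/(8D³·23) = 42.395 N/mm
Working load F = kδ = 42.395·40 = 1695.8 N
C = 48.0/10.2 = 4.7059; K_W = (4C−1)/(4C−4)+0.615/C = 1.3331
τ_max = K_W·8FD/(πd³) = 1.3331·195.33 = 260.38 MPa
τ_max ≤ 275 MPa → acceptable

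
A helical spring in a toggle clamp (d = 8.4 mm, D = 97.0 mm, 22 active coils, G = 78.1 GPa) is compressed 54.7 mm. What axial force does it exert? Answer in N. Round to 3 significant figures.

k = Gd⁴/(8D³N_a) = (78.1×10³)(8.4⁴)/(8·97.0³·22) = 2.4207 N/mm
F = k·δ = 2.4207 × 54.7 = 132.41 N

132 N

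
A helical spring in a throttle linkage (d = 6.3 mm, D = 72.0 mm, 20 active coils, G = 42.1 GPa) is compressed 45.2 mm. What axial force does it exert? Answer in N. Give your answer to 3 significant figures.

50.2 N

k = Gd⁴/(8D³N_a) = (42.1×10³)(6.3⁴)/(8·72.0³·20) = 1.1105 N/mm
F = k·δ = 1.1105 × 45.2 = 50.196 N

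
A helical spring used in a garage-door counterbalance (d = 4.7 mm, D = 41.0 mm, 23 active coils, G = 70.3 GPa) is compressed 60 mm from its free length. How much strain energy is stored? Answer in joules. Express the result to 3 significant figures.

k = Gd⁴/(8D³N_a) = (70.3×10³)(4.7⁴)/(8·41.0³·23) = 2.7051 N/mm
U = ½kδ² = 0.5 × 2.7051 × 60² = 4869.1 N·mm = 4.8691 J

4.87 J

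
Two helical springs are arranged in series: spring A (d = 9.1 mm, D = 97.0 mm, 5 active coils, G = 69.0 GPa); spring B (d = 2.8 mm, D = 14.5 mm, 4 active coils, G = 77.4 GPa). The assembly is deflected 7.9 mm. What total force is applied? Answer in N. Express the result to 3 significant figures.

k_A = Gd⁴/(8D³N_a) = (69.0×10³)(9.1⁴)/(8·97.0³·5) = 12.961 N/mm
k_B = Gd⁴/(8D³N_a) = (77.4×10³)(2.8⁴)/(8·14.5³·4) = 48.766 N/mm
Series: 1/k_eq = 1/12.961 + 1/48.766 = 0.09766; k_eq = 10.24 N/mm
F = k_eq·δ = 10.24·7.9 = 80.893 N

80.9 N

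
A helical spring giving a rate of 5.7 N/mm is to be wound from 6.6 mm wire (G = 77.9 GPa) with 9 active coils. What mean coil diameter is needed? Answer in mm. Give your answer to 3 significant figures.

71.1 mm

D = (Gd⁴/(8N_a·k))^(1/3) = (77.9×10³·6.6⁴/(8·9·5.7))^(1/3)
  = (360169)^(1/3) = 71.1490 mm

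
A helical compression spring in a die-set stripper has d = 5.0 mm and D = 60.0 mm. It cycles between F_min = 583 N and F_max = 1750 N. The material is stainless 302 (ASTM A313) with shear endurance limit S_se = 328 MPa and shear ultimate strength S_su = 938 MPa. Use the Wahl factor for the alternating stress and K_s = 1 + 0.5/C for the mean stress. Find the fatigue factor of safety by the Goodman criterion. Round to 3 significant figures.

0.249

C = D/d = 60.0/5.0 = 12.0000; K_W = (4C−1)/(4C−4)+0.615/C = 1.1194; K_s = 1+0.5/C = 1.0417
F_a = (F_max−F_min)/2 = 583.5 N; F_m = (F_max+F_min)/2 = 1166.5 N
τ_a = K_W·8F_aD/(πd³) = 1.1194 × 713.22 = 798.4 MPa
τ_m = K_s·8F_mD/(πd³) = 1.0417 × 1425.8 = 1485.2 MPa
Goodman: 1/n_f = τ_a/S_se + τ_m/S_su = 798.4/328 + 1485.2/938 = 2.43414 + 1.58341 = 4.0175
n_f = 1/4.0175 = 0.2489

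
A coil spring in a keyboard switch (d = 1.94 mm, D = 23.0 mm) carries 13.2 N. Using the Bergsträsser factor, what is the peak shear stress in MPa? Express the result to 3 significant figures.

Spring index C = D/d = 23.0/1.94 = 11.8557
K_B = (4C+2)/(4C−3) = 49.423/44.423 = 1.1126
τ₀ = 8FD/(πd³) = 8·13.2·23.0/(π·1.94³) = 2428.8/22.938 = 105.89 MPa
τ_max = K·τ₀ = 1.1126 × 105.89 = 117.8 MPa

118 MPa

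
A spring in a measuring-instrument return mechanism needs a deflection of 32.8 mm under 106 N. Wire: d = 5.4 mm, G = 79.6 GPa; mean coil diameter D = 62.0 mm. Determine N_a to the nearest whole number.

11

Required rate k = F/δ = 106/32.8 = 3.2317 N/mm
N_a = Gd⁴/(8D³k) = (79.6×10³ × 5.4⁴)/(8 × 62.0³ × 3.2317)
    = 6.76843e+07 / 6.16165e+06 = 10.98 → 11 coils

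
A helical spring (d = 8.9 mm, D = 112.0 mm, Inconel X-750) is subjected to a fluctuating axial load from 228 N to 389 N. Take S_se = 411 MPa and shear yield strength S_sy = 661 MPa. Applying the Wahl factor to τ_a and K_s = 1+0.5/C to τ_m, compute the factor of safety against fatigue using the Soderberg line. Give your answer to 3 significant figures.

C = D/d = 112.0/8.9 = 12.5843; K_W = (4C−1)/(4C−4)+0.615/C = 1.1136; K_s = 1+0.5/C = 1.0397
F_a = (F_max−F_min)/2 = 80.5 N; F_m = (F_max+F_min)/2 = 308.5 N
τ_a = K_W·8F_aD/(πd³) = 1.1136 × 32.567 = 36.268 MPa
τ_m = K_s·8F_mD/(πd³) = 1.0397 × 124.81 = 129.77 MPa
Soderberg: 1/n_f = τ_a/S_se + τ_m/S_sy = 36.268/411 + 129.77/661 = 0.08824 + 0.19632 = 0.28456
n_f = 1/0.28456 = 3.514

3.51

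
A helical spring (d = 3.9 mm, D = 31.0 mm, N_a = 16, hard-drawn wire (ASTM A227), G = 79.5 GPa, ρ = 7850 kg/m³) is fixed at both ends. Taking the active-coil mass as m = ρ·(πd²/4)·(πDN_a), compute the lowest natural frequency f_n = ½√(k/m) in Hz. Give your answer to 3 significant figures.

k = Gd⁴/(8D³N_a) = (79.5×10³)(3.9⁴)/(8·31.0³·16) = 4.8231 N/mm = 4823.1 N/m
Wire length L = πDN_a = π·31.0·16 = 1558.2 mm
m = ρ·(πd²/4)·L = 7850 × 11.946×10⁻⁶ m² × 1.5582 m = 0.14612 kg
f_n = ½√(k/m) = 0.5·√(4823.1/0.14612) = 0.5·√(33007) = 90.84 Hz

90.8 Hz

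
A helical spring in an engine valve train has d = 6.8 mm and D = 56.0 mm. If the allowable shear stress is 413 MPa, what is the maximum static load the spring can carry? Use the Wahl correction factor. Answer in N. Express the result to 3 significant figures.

773 N

C = D/d = 56.0/6.8 = 8.2353
K_W = (4C−1)/(4C−4) + 0.615/C = 31.941/28.941 + 0.0747 = 1.1783
τ_max = K·8FD/(πd³) → F_max = τ_allow·πd³/(8DK)
F_max = 413·π·6.8³/(8·56.0·1.1783) = 4.0797e+05/527.9 = 772.82 N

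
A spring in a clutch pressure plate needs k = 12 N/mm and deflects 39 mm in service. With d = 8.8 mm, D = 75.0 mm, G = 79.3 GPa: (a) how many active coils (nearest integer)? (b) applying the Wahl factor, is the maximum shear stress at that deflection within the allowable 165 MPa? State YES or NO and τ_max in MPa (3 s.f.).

(a) 12 coils; (b) YES, τ_max = 150 MPa

N_a = Gd⁴/(8D³k) = (79.3×10³)(8.8⁴)/(8·75.0³·12) = 11.74 → N_a = 12
Actual rate k = Gd⁴/(8D³·12) = 11.742 N/mm
Working load F = kδ = 11.742·39 = 457.95 N
C = 75.0/8.8 = 8.5227; K_W = (4C−1)/(4C−4)+0.615/C = 1.1719
τ_max = K_W·8FD/(πd³) = 1.1719·128.34 = 150.4 MPa
τ_max ≤ 165 MPa → acceptable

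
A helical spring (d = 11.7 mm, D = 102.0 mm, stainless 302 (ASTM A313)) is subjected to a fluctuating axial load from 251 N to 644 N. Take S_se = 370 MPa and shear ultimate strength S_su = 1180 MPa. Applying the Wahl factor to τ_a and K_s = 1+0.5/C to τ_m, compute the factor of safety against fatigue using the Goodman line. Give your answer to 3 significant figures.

C = D/d = 102.0/11.7 = 8.7179; K_W = (4C−1)/(4C−4)+0.615/C = 1.1677; K_s = 1+0.5/C = 1.0574
F_a = (F_max−F_min)/2 = 196.5 N; F_m = (F_max+F_min)/2 = 447.5 N
τ_a = K_W·8F_aD/(πd³) = 1.1677 × 31.867 = 37.212 MPa
τ_m = K_s·8F_mD/(πd³) = 1.0574 × 72.573 = 76.735 MPa
Goodman: 1/n_f = τ_a/S_se + τ_m/S_su = 37.212/370 + 76.735/1180 = 0.10057 + 0.06503 = 0.1656
n_f = 1/0.1656 = 6.039

6.04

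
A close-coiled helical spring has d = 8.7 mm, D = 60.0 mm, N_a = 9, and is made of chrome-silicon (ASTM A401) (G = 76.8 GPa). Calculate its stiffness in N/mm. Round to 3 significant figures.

28.3 N/mm

k = Gd⁴/(8D³N_a) = (76.8×10³ × 8.7⁴) / (8 × 60.0³ × 9)
  = 4.39985e+08 / 1.5552e+07 = 28.291 N/mm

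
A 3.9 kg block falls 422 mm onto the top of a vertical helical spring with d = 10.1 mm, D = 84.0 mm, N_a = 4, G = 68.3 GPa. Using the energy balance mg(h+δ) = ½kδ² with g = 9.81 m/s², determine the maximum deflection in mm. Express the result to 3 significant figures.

30.4 mm

k = Gd⁴/(8D³N_a) = (68.3×10³)(10.1⁴)/(8·84.0³·4) = 37.473 N/mm
W = mg = 3.9 × 9.81 = 38.259 N
½kδ² − Wδ − Wh = 0 → δ = (W + √(W² + 2kWh))/k
δ = (38.259 + √(1463.8 + 1.21003e+06))/37.473 = (38.259 + 1100.7)/37.473 = 30.394 mm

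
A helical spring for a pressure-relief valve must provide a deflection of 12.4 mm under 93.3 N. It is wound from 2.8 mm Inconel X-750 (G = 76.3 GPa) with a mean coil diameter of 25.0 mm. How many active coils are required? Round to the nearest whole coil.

Required rate k = F/δ = 93.3/12.4 = 7.5242 N/mm
N_a = Gd⁴/(8D³k) = (76.3×10³ × 2.8⁴)/(8 × 25.0³ × 7.5242)
    = 4.68983e+06 / 940524 = 4.986 → 5 coils

5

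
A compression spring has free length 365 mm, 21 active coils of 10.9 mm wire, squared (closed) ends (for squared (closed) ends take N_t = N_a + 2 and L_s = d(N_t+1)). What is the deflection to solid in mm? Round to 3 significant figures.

103 mm

N_t = 23; L_s = 10.9·24 = 261.6 mm
δ_solid = L₀ − L_s = 365 − 261.6 = 103.4 mm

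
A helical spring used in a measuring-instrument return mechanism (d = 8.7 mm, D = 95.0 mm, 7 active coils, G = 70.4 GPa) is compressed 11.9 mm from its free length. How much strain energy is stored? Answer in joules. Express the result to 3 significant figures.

0.595 J

k = Gd⁴/(8D³N_a) = (70.4×10³)(8.7⁴)/(8·95.0³·7) = 8.4002 N/mm
U = ½kδ² = 0.5 × 8.4002 × 11.9² = 594.78 N·mm = 0.59478 J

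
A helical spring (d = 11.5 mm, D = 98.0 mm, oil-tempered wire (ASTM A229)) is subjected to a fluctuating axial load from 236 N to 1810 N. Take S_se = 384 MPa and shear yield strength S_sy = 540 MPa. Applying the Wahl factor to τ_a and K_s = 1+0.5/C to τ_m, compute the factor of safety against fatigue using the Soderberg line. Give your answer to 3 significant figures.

1.38

C = D/d = 98.0/11.5 = 8.5217; K_W = (4C−1)/(4C−4)+0.615/C = 1.1719; K_s = 1+0.5/C = 1.0587
F_a = (F_max−F_min)/2 = 787 N; F_m = (F_max+F_min)/2 = 1023 N
τ_a = K_W·8F_aD/(πd³) = 1.1719 × 129.14 = 151.33 MPa
τ_m = K_s·8F_mD/(πd³) = 1.0587 × 167.86 = 177.71 MPa
Soderberg: 1/n_f = τ_a/S_se + τ_m/S_sy = 151.33/384 + 177.71/540 = 0.39409 + 0.32909 = 0.72318
n_f = 1/0.72318 = 1.383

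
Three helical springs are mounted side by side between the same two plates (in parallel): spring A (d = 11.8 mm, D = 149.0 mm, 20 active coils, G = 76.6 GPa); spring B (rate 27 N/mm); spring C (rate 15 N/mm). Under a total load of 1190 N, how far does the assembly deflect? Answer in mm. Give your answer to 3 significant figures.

k_A = Gd⁴/(8D³N_a) = (76.6×10³)(11.8⁴)/(8·149.0³·20) = 2.8059 N/mm
Parallel: k_eq = 2.8059 + 27 + 15 = 44.806 N/mm
δ = F/k_eq = 1190/44.806 = 26.559 mm

26.6 mm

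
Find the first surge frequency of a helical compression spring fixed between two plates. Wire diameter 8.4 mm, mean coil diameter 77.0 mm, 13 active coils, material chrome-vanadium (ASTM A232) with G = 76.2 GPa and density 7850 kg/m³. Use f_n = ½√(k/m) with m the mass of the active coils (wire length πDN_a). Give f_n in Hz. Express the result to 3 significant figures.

k = Gd⁴/(8D³N_a) = (76.2×10³)(8.4⁴)/(8·77.0³·13) = 7.9904 N/mm = 7990.4 N/m
Wire length L = πDN_a = π·77.0·13 = 3144.7 mm
m = ρ·(πd²/4)·L = 7850 × 55.418×10⁻⁶ m² × 3.1447 m = 1.3681 kg
f_n = ½√(k/m) = 0.5·√(7990.4/1.3681) = 0.5·√(5840.7) = 38.212 Hz

38.2 Hz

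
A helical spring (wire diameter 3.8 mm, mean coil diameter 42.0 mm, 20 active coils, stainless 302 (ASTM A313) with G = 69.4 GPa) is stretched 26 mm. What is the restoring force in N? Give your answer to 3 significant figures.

k = Gd⁴/(8D³N_a) = (69.4×10³)(3.8⁴)/(8·42.0³·20) = 1.2207 N/mm
F = k·δ = 1.2207 × 26 = 31.739 N

31.7 N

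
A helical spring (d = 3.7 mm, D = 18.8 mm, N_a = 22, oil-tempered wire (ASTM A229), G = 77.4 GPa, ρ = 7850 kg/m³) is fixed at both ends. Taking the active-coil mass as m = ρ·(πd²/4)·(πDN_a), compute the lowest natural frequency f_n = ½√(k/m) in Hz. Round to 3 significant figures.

168 Hz

k = Gd⁴/(8D³N_a) = (77.4×10³)(3.7⁴)/(8·18.8³·22) = 12.404 N/mm = 12404 N/m
Wire length L = πDN_a = π·18.8·22 = 1299.4 mm
m = ρ·(πd²/4)·L = 7850 × 10.752×10⁻⁶ m² × 1.2994 m = 0.10967 kg
f_n = ½√(k/m) = 0.5·√(12404/0.10967) = 0.5·√(1.131e+05) = 168.15 Hz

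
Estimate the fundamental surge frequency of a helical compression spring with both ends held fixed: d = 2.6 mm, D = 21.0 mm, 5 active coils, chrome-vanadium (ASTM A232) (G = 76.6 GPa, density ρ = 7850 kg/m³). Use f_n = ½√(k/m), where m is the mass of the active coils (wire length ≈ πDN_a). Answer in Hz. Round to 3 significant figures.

415 Hz

k = Gd⁴/(8D³N_a) = (76.6×10³)(2.6⁴)/(8·21.0³·5) = 9.4494 N/mm = 9449.4 N/m
Wire length L = πDN_a = π·21.0·5 = 329.87 mm
m = ρ·(πd²/4)·L = 7850 × 5.3093×10⁻⁶ m² × 0.32987 m = 0.013748 kg
f_n = ½√(k/m) = 0.5·√(9449.4/0.013748) = 0.5·√(6.8732e+05) = 414.52 Hz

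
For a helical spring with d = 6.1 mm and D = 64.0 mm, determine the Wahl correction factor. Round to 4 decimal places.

C = D/d = 64.0/6.1 = 10.4918
K_W = (4C−1)/(4C−4) + 0.615/C = 40.967/37.967 + 0.0586 = 1.1376

1.1376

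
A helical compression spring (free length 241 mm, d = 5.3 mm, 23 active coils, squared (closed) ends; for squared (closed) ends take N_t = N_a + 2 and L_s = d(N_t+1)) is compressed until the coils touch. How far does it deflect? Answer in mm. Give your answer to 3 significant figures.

103 mm

N_t = 25; L_s = 5.3·26 = 137.8 mm
δ_solid = L₀ − L_s = 241 − 137.8 = 103.2 mm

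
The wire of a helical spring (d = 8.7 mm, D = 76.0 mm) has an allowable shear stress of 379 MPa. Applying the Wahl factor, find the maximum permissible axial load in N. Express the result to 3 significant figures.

1100 N

C = D/d = 76.0/8.7 = 8.7356
K_W = (4C−1)/(4C−4) + 0.615/C = 33.943/30.943 + 0.0704 = 1.1674
τ_max = K·8FD/(πd³) → F_max = τ_allow·πd³/(8DK)
F_max = 379·π·8.7³/(8·76.0·1.1674) = 7.8406e+05/709.75 = 1104.7 N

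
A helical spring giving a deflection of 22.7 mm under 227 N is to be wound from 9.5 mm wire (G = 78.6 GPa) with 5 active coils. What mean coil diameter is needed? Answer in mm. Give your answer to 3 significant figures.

Required rate k = F/δ = 227/22.7 = 10 N/mm
D = (Gd⁴/(8N_a·k))^(1/3) = (78.6×10³·9.5⁴/(8·5·10))^(1/3)
  = (1.6005e+06)^(1/3) = 116.9730 mm

117 mm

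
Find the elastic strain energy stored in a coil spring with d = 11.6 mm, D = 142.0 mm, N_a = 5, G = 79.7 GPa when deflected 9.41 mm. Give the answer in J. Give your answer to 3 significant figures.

0.558 J

k = Gd⁴/(8D³N_a) = (79.7×10³)(11.6⁴)/(8·142.0³·5) = 12.6 N/mm
U = ½kδ² = 0.5 × 12.6 × 9.41² = 557.85 N·mm = 0.55785 J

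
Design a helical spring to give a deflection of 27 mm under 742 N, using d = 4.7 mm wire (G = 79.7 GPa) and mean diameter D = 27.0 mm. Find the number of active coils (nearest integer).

Required rate k = F/δ = 742/27 = 27.481 N/mm
N_a = Gd⁴/(8D³k) = (79.7×10³ × 4.7⁴)/(8 × 27.0³ × 27.481)
    = 3.88911e+07 / 4.32734e+06 = 8.987 → 9 coils

9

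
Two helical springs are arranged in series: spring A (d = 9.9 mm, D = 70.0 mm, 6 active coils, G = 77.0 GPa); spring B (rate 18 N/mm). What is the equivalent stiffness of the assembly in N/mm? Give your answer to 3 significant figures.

k_A = Gd⁴/(8D³N_a) = (77.0×10³)(9.9⁴)/(8·70.0³·6) = 44.926 N/mm
Series: 1/k_eq = 1/44.926 + 1/18 = 0.077814; k_eq = 12.851 N/mm

12.9 N/mm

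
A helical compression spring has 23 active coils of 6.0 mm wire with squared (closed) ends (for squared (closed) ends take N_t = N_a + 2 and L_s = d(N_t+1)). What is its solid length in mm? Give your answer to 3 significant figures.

squared (closed) ends: N_t = N_a + 2 = 23 + 2 = 25
L_s = d·(N_t+1) = 6.0 × 26 = 156 mm

156 mm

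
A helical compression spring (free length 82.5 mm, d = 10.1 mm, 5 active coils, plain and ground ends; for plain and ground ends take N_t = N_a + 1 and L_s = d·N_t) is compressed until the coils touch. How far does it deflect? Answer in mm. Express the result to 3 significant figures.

N_t = 6; L_s = 10.1·6 = 60.6 mm
δ_solid = L₀ − L_s = 82.5 − 60.6 = 21.9 mm

21.9 mm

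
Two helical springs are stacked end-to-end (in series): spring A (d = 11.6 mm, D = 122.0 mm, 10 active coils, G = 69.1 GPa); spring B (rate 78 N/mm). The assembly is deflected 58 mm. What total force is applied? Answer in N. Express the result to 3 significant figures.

450 N

k_A = Gd⁴/(8D³N_a) = (69.1×10³)(11.6⁴)/(8·122.0³·10) = 8.6127 N/mm
Series: 1/k_eq = 1/8.6127 + 1/78 = 0.12893; k_eq = 7.7563 N/mm
F = k_eq·δ = 7.7563·58 = 449.86 N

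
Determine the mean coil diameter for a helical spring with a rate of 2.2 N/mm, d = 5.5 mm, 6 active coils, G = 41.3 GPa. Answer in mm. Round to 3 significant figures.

71.0 mm

D = (Gd⁴/(8N_a·k))^(1/3) = (41.3×10³·5.5⁴/(8·6·2.2))^(1/3)
  = (357880)^(1/3) = 70.9979 mm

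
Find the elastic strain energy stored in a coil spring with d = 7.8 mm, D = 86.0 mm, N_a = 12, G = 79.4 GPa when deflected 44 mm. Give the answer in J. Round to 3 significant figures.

k = Gd⁴/(8D³N_a) = (79.4×10³)(7.8⁴)/(8·86.0³·12) = 4.8132 N/mm
U = ½kδ² = 0.5 × 4.8132 × 44² = 4659.2 N·mm = 4.6592 J

4.66 J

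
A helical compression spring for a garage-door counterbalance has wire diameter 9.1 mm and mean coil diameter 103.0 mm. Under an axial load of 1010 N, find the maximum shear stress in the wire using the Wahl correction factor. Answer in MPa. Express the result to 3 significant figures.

Spring index C = D/d = 103.0/9.1 = 11.3187
K_W = (4C−1)/(4C−4) + 0.615/C = 44.275/41.275 + 0.0543 = 1.1270
τ₀ = 8FD/(πd³) = 8·1010·103.0/(π·9.1³) = 832240/2367.4 = 351.54 MPa
τ_max = K·τ₀ = 1.1270 × 351.54 = 396.19 MPa

396 MPa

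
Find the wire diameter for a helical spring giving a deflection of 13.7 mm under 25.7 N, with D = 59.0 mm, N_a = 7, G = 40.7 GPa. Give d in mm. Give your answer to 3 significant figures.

4.80 mm

Required rate k = F/δ = 25.7/13.7 = 1.8759 N/mm
d = (8D³N_a·k / G)^(1/4) = (8·59.0³·7·1.8759 / (40.7×10³))^0.25
  = (530.11)^0.25 = 4.7983 mm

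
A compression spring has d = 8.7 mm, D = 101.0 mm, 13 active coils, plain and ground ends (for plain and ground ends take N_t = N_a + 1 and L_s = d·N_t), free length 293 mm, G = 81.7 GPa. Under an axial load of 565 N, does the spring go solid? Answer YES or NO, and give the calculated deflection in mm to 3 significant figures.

NO, δ = 129 mm

k = Gd⁴/(8D³N_a) = (81.7×10³)(8.7⁴)/(8·101.0³·13) = 4.3682 N/mm
N_t = 14; L_s = 8.7·14 = 121.8 mm; δ_solid = L₀ − L_s = 293 − 121.8 = 171.2 mm
δ = F/k = 565/4.3682 = 129.34 mm
δ < δ_solid → spring does not go solid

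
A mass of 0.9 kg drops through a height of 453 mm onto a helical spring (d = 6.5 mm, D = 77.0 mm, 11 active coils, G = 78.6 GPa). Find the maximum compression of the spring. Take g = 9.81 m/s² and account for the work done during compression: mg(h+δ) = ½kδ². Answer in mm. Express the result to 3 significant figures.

50.5 mm

k = Gd⁴/(8D³N_a) = (78.6×10³)(6.5⁴)/(8·77.0³·11) = 3.4924 N/mm
W = mg = 0.9 × 9.81 = 8.829 N
½kδ² − Wδ − Wh = 0 → δ = (W + √(W² + 2kWh))/k
δ = (8.829 + √(77.951 + 27935.8))/3.4924 = (8.829 + 167.37)/3.4924 = 50.453 mm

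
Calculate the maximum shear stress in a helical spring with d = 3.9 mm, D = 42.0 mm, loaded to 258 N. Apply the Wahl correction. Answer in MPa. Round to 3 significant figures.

527 MPa

Spring index C = D/d = 42.0/3.9 = 10.7692
K_W = (4C−1)/(4C−4) + 0.615/C = 42.077/39.077 + 0.0571 = 1.1339
τ₀ = 8FD/(πd³) = 8·258·42.0/(π·3.9³) = 86688/186.36 = 465.17 MPa
τ_max = K·τ₀ = 1.1339 × 465.17 = 527.45 MPa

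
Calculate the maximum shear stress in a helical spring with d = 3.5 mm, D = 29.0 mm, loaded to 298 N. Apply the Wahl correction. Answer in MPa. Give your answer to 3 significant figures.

Spring index C = D/d = 29.0/3.5 = 8.2857
K_W = (4C−1)/(4C−4) + 0.615/C = 32.143/29.143 + 0.0742 = 1.1772
τ₀ = 8FD/(πd³) = 8·298·29.0/(π·3.5³) = 69136/134.7 = 513.28 MPa
τ_max = K·τ₀ = 1.1772 × 513.28 = 604.21 MPa

604 MPa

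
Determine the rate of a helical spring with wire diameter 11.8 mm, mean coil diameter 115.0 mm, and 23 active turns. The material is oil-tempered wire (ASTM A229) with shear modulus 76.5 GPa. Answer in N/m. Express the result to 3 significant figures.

k = Gd⁴/(8D³N_a) = (76.5×10³ × 11.8⁴) / (8 × 115.0³ × 23)
  = 1.48316e+09 / 2.79841e+08 = 5.3 N/mm = 5300 N/m

5300 N/m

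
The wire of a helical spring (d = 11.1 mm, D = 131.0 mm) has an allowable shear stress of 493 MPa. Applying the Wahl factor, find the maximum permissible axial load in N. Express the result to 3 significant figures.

C = D/d = 131.0/11.1 = 11.8018
K_W = (4C−1)/(4C−4) + 0.615/C = 46.207/43.207 + 0.0521 = 1.1215
τ_max = K·8FD/(πd³) → F_max = τ_allow·πd³/(8DK)
F_max = 493·π·11.1³/(8·131.0·1.1215) = 2.1182e+06/1175.4 = 1802.1 N

1800 N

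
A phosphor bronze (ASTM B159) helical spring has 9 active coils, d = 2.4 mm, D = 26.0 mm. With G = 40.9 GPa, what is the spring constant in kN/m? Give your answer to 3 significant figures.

k = Gd⁴/(8D³N_a) = (40.9×10³ × 2.4⁴) / (8 × 26.0³ × 9)
  = 1.35696e+06 / 1.26547e+06 = 1.0723 N/mm

1.07 kN/m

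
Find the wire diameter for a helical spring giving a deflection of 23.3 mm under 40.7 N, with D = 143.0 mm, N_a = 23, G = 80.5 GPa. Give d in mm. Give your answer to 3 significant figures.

10.4 mm

Required rate k = F/δ = 40.7/23.3 = 1.7468 N/mm
d = (8D³N_a·k / G)^(1/4) = (8·143.0³·23·1.7468 / (80.5×10³))^0.25
  = (11675)^0.25 = 10.3948 mm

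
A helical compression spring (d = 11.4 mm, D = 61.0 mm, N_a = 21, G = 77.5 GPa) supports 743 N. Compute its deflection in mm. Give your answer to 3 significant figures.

k = Gd⁴/(8D³N_a) = (77.5×10³)(11.4⁴)/(8·61.0³·21) = 34.326 N/mm
δ = F/k = 743 / 34.326 = 21.645 mm

21.6 mm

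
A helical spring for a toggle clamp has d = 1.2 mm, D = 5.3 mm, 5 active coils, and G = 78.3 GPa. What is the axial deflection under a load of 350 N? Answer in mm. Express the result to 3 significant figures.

k = Gd⁴/(8D³N_a) = (78.3×10³)(1.2⁴)/(8·5.3³·5) = 27.265 N/mm
δ = F/k = 350 / 27.265 = 12.837 mm

12.8 mm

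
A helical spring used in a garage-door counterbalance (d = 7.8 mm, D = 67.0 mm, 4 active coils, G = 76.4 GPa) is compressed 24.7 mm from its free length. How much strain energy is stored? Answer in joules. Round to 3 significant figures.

8.96 J

k = Gd⁴/(8D³N_a) = (76.4×10³)(7.8⁴)/(8·67.0³·4) = 29.383 N/mm
U = ½kδ² = 0.5 × 29.383 × 24.7² = 8963.2 N·mm = 8.9632 J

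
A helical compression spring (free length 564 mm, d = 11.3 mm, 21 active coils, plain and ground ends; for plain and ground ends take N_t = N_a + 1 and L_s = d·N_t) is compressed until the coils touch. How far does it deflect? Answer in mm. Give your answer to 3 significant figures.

315 mm

N_t = 22; L_s = 11.3·22 = 248.6 mm
δ_solid = L₀ − L_s = 564 − 248.6 = 315.4 mm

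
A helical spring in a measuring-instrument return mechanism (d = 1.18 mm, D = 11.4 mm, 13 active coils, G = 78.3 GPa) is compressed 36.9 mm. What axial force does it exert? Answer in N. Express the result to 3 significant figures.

36.4 N

k = Gd⁴/(8D³N_a) = (78.3×10³)(1.18⁴)/(8·11.4³·13) = 0.98524 N/mm
F = k·δ = 0.98524 × 36.9 = 36.355 N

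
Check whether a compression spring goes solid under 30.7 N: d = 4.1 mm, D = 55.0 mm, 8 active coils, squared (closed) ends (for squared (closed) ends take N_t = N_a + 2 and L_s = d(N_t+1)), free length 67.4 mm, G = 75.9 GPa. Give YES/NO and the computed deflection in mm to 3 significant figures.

k = Gd⁴/(8D³N_a) = (75.9×10³)(4.1⁴)/(8·55.0³·8) = 2.0142 N/mm
N_t = 10; L_s = 4.1·11 = 45.1 mm; δ_solid = L₀ − L_s = 67.4 − 45.1 = 22.3 mm
δ = F/k = 30.7/2.0142 = 15.242 mm
δ < δ_solid → spring does not go solid

NO, δ = 15.2 mm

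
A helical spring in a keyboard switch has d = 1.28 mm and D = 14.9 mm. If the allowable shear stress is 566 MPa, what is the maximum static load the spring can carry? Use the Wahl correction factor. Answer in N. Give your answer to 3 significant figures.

C = D/d = 14.9/1.28 = 11.6406
K_W = (4C−1)/(4C−4) + 0.615/C = 45.562/42.562 + 0.0528 = 1.1233
τ_max = K·8FD/(πd³) → F_max = τ_allow·πd³/(8DK)
F_max = 566·π·1.28³/(8·14.9·1.1233) = 3729/133.9 = 27.85 N

27.8 N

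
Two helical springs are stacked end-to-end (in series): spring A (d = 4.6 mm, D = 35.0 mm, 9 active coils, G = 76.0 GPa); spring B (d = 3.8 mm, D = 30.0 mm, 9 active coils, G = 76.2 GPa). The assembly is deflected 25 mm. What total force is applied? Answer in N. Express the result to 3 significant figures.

117 N

k_A = Gd⁴/(8D³N_a) = (76.0×10³)(4.6⁴)/(8·35.0³·9) = 11.023 N/mm
k_B = Gd⁴/(8D³N_a) = (76.2×10³)(3.8⁴)/(8·30.0³·9) = 8.1732 N/mm
Series: 1/k_eq = 1/11.023 + 1/8.1732 = 0.21307; k_eq = 4.6933 N/mm
F = k_eq·δ = 4.6933·25 = 117.33 N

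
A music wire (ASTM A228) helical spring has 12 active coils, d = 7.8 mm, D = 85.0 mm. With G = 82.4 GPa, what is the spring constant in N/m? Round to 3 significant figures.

5170 N/m

k = Gd⁴/(8D³N_a) = (82.4×10³ × 7.8⁴) / (8 × 85.0³ × 12)
  = 3.05004e+08 / 5.8956e+07 = 5.1734 N/mm = 5173.4 N/m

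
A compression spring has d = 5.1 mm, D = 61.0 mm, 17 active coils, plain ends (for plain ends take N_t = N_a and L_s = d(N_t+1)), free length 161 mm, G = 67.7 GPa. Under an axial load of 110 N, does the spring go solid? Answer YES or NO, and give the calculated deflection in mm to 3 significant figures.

YES, δ = 74.1 mm

k = Gd⁴/(8D³N_a) = (67.7×10³)(5.1⁴)/(8·61.0³·17) = 1.4837 N/mm
N_t = 17; L_s = 5.1·18 = 91.8 mm; δ_solid = L₀ − L_s = 161 − 91.8 = 69.2 mm
δ = F/k = 110/1.4837 = 74.14 mm
δ ≥ δ_solid → spring goes solid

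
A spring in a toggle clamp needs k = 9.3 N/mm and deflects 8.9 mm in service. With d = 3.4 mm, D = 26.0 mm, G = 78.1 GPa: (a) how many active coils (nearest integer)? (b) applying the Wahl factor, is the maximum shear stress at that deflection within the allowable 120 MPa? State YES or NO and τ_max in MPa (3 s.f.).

N_a = Gd⁴/(8D³k) = (78.1×10³)(3.4⁴)/(8·26.0³·9.3) = 7.981 → N_a = 8
Actual rate k = Gd⁴/(8D³·8) = 9.2783 N/mm
Working load F = kδ = 9.2783·8.9 = 82.577 N
C = 26.0/3.4 = 7.6471; K_W = (4C−1)/(4C−4)+0.615/C = 1.1933
τ_max = K_W·8FD/(πd³) = 1.1933·139.1 = 165.98 MPa
τ_max > 120 MPa → exceeds allowable

(a) 8 coils; (b) NO, τ_max = 166 MPa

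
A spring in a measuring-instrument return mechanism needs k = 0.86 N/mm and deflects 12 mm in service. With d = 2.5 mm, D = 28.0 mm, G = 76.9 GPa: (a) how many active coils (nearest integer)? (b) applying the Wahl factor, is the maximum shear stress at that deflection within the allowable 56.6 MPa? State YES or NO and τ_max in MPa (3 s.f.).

N_a = Gd⁴/(8D³k) = (76.9×10³)(2.5⁴)/(8·28.0³·0.86) = 19.89 → N_a = 20
Actual rate k = Gd⁴/(8D³·20) = 0.85525 N/mm
Working load F = kδ = 0.85525·12 = 10.263 N
C = 28.0/2.5 = 11.2000; K_W = (4C−1)/(4C−4)+0.615/C = 1.1284
τ_max = K_W·8FD/(πd³) = 1.1284·46.833 = 52.848 MPa
τ_max ≤ 56.6 MPa → acceptable

(a) 20 coils; (b) YES, τ_max = 52.8 MPa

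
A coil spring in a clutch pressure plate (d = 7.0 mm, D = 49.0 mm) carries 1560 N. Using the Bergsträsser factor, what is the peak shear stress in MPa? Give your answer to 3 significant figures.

681 MPa

Spring index C = D/d = 49.0/7.0 = 7.0000
K_B = (4C+2)/(4C−3) = 30.000/25.000 = 1.2000
τ₀ = 8FD/(πd³) = 8·1560·49.0/(π·7.0³) = 611520/1077.6 = 567.5 MPa
τ_max = K·τ₀ = 1.2000 × 567.5 = 681 MPa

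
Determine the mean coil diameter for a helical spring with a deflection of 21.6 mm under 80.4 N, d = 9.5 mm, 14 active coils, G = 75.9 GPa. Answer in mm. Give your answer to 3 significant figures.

Required rate k = F/δ = 80.4/21.6 = 3.7222 N/mm
D = (Gd⁴/(8N_a·k))^(1/3) = (75.9×10³·9.5⁴/(8·14·3.7222))^(1/3)
  = (1.48291e+06)^(1/3) = 114.0351 mm

114 mm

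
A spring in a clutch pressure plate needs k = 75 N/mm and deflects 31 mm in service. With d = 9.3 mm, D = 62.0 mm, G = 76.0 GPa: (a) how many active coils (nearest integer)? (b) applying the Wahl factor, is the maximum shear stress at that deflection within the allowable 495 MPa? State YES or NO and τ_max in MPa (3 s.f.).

N_a = Gd⁴/(8D³k) = (76.0×10³)(9.3⁴)/(8·62.0³·75) = 3.976 → N_a = 4
Actual rate k = Gd⁴/(8D³·4) = 74.545 N/mm
Working load F = kδ = 74.545·31 = 2310.9 N
C = 62.0/9.3 = 6.6667; K_W = (4C−1)/(4C−4)+0.615/C = 1.2246
τ_max = K_W·8FD/(πd³) = 1.2246·453.59 = 555.47 MPa
τ_max > 495 MPa → exceeds allowable

(a) 4 coils; (b) NO, τ_max = 555 MPa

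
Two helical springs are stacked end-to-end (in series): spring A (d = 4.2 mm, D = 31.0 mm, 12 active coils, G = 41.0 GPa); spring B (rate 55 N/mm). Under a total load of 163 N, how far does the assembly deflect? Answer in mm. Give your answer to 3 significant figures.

k_A = Gd⁴/(8D³N_a) = (41.0×10³)(4.2⁴)/(8·31.0³·12) = 4.4609 N/mm
Series: 1/k_eq = 1/4.4609 + 1/55 = 0.24235; k_eq = 4.1263 N/mm
δ = F/k_eq = 163/4.1263 = 39.503 mm

39.5 mm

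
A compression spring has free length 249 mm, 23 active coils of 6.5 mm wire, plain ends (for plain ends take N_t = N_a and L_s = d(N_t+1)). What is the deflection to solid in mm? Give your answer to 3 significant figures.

N_t = 23; L_s = 6.5·24 = 156 mm
δ_solid = L₀ − L_s = 249 − 156 = 93 mm

93.0 mm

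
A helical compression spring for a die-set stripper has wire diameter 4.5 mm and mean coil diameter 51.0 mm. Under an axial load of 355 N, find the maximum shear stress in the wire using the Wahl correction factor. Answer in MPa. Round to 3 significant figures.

Spring index C = D/d = 51.0/4.5 = 11.3333
K_W = (4C−1)/(4C−4) + 0.615/C = 44.333/41.333 + 0.0543 = 1.1268
τ₀ = 8FD/(πd³) = 8·355·51.0/(π·4.5³) = 144840/286.28 = 505.94 MPa
τ_max = K·τ₀ = 1.1268 × 505.94 = 570.12 MPa

570 MPa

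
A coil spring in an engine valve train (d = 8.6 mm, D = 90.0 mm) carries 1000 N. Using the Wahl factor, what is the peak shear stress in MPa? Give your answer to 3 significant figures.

Spring index C = D/d = 90.0/8.6 = 10.4651
K_W = (4C−1)/(4C−4) + 0.615/C = 40.860/37.860 + 0.0588 = 1.1380
τ₀ = 8FD/(πd³) = 8·1000·90.0/(π·8.6³) = 720000/1998.2 = 360.32 MPa
τ_max = K·τ₀ = 1.1380 × 360.32 = 410.04 MPa

410 MPa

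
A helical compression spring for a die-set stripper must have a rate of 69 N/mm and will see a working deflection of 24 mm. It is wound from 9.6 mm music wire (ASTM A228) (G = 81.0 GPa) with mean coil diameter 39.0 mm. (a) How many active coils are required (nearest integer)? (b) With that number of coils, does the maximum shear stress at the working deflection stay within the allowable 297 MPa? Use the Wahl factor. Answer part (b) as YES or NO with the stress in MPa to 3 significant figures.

N_a = Gd⁴/(8D³k) = (81.0×10³)(9.6⁴)/(8·39.0³·69) = 21.01 → N_a = 21
Actual rate k = Gd⁴/(8D³·21) = 69.035 N/mm
Working load F = kδ = 69.035·24 = 1656.8 N
C = 39.0/9.6 = 4.0625; K_W = (4C−1)/(4C−4)+0.615/C = 1.3963
τ_max = K_W·8FD/(πd³) = 1.3963·185.98 = 259.68 MPa
τ_max ≤ 297 MPa → acceptable

(a) 21 coils; (b) YES, τ_max = 260 MPa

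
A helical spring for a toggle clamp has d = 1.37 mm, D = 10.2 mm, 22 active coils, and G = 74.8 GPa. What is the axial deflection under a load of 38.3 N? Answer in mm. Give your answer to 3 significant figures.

k = Gd⁴/(8D³N_a) = (74.8×10³)(1.37⁴)/(8·10.2³·22) = 1.4108 N/mm
δ = F/k = 38.3 / 1.4108 = 27.147 mm

27.1 mm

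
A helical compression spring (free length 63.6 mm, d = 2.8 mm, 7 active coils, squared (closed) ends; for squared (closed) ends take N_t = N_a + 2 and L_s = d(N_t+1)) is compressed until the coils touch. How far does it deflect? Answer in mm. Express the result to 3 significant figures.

35.6 mm

N_t = 9; L_s = 2.8·10 = 28 mm
δ_solid = L₀ − L_s = 63.6 − 28 = 35.6 mm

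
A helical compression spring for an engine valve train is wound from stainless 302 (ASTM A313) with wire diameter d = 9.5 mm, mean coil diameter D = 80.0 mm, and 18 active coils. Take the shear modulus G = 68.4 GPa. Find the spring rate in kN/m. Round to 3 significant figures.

7.56 kN/m

k = Gd⁴/(8D³N_a) = (68.4×10³ × 9.5⁴) / (8 × 80.0³ × 18)
  = 5.57122e+08 / 7.3728e+07 = 7.5565 N/mm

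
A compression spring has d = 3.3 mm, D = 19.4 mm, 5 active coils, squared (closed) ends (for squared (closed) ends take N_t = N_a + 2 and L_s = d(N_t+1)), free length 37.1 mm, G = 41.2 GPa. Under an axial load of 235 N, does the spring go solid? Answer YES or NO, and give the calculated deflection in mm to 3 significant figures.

k = Gd⁴/(8D³N_a) = (41.2×10³)(3.3⁴)/(8·19.4³·5) = 16.73 N/mm
N_t = 7; L_s = 3.3·8 = 26.4 mm; δ_solid = L₀ − L_s = 37.1 − 26.4 = 10.7 mm
δ = F/k = 235/16.73 = 14.047 mm
δ ≥ δ_solid → spring goes solid

YES, δ = 14.0 mm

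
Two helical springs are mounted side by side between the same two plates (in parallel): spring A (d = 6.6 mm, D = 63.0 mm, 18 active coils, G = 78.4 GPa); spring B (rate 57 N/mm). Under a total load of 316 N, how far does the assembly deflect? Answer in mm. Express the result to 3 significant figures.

5.17 mm

k_A = Gd⁴/(8D³N_a) = (78.4×10³)(6.6⁴)/(8·63.0³·18) = 4.1315 N/mm
Parallel: k_eq = 4.1315 + 57 = 61.131 N/mm
δ = F/k_eq = 316/61.131 = 5.1692 mm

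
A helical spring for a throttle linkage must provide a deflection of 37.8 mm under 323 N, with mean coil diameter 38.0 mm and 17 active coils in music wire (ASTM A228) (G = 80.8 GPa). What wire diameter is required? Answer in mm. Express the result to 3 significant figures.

5.30 mm

Required rate k = F/δ = 323/37.8 = 8.545 N/mm
d = (8D³N_a·k / G)^(1/4) = (8·38.0³·17·8.545 / (80.8×10³))^0.25
  = (789.2)^0.25 = 5.3003 mm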